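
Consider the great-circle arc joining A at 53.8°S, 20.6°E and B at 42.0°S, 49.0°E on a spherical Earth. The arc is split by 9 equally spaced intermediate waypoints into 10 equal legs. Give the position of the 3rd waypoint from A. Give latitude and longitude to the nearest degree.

≈ 51°S, 31°E

Write both endpoints as unit vectors p₁, p₂ with components (cos φ cos λ, cos φ sin λ, sin φ).
The central angle between the endpoints is δ = arccos(p₁·p₂) ≈ 0.387 rad (22.2°).
Interpolate at f = 3/10 with slerp weights a = sin((1−f)δ)/sin δ ≈ 0.709, b = sin(fδ)/sin δ ≈ 0.307.
p = a·p₁ + b·p₂ ≈ (0.542, 0.319, -0.778); φ = arcsin(p_z) ≈ -51.04°, λ = atan2(p_y, p_x) ≈ 30.53°.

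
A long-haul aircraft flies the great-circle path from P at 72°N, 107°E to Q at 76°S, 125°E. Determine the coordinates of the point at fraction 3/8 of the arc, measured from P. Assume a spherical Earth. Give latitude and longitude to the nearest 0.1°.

Write both endpoints as unit vectors p₁, p₂ with components (cos φ cos λ, cos φ sin λ, sin φ).
The central angle between the endpoints is δ = arccos(p₁·p₂) ≈ 2.590 rad (148.4°).
Interpolate at f = 3/8 with slerp weights a = sin((1−f)δ)/sin δ ≈ 1.906, b = sin(fδ)/sin δ ≈ 1.576.
p = a·p₁ + b·p₂ ≈ (-0.391, 0.876, 0.284); φ = arcsin(p_z) ≈ 16.51°, λ = atan2(p_y, p_x) ≈ 114.06°.

≈ 16.5°N, 114.1°E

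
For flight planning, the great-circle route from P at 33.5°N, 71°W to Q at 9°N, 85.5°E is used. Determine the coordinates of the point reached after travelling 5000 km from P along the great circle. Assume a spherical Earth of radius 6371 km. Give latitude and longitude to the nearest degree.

≈ 63°N, 16°W

The haversine formula gives a central angle δ ≈ 2.304 rad (132.0°) between the endpoints. The total great-circle distance is δ·R ≈ 2.304 × 6371 ≈ 14676 km, so the target fraction is f = 5000/14676 ≈ 0.341.
Interpolate at f ≈ 0.341 with slerp weights a = sin((1−f)δ)/sin δ ≈ 1.344, b = sin(fδ)/sin δ ≈ 0.951.
p = a·p₁ + b·p₂ ≈ (0.438, -0.123, 0.890); φ = arcsin(p_z) ≈ 62.91°, λ = atan2(p_y, p_x) ≈ -15.69°.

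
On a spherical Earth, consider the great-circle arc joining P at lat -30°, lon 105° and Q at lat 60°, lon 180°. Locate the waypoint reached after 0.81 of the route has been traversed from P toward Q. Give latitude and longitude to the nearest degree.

Convert each endpoint to a unit vector on the sphere (x = cos φ cos λ, y = cos φ sin λ, z = sin φ).
The central angle between the endpoints is δ = arccos(p₁·p₂) ≈ 1.898 rad (108.7°).
Interpolate at f = 0.81 with slerp weights a = sin((1−f)δ)/sin δ ≈ 0.372, b = sin(fδ)/sin δ ≈ 1.055.
p = a·p₁ + b·p₂ ≈ (-0.611, 0.312, 0.728); φ = arcsin(p_z) ≈ 46.69°, λ = atan2(p_y, p_x) ≈ 152.98°.

≈ lat 47°, lon 153°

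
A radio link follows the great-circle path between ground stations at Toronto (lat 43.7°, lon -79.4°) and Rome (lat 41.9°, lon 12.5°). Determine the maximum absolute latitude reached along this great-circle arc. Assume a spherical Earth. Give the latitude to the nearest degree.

The great circle lies in the plane with unit normal n̂ = (p₁ × p₂)/|p₁ × p₂|.
Here n̂_z ≈ +0.600; the vertex latitude is φ_max = arccos|n̂_z| ≈ 53.1°.

≈ 53°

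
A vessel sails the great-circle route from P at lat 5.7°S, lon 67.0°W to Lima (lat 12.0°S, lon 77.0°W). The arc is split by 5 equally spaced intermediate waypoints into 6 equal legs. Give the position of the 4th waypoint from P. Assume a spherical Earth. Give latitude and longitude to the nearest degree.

≈ lat 10°S, lon 74°W

Write both endpoints as unit vectors p₁, p₂ with components (cos φ cos λ, cos φ sin λ, sin φ).
The central angle between the endpoints is δ = arccos(p₁·p₂) ≈ 0.204 rad (11.7°).
Interpolate at f = 4/6 with slerp weights a = sin((1−f)δ)/sin δ ≈ 0.335, b = sin(fδ)/sin δ ≈ 0.669.
p = a·p₁ + b·p₂ ≈ (0.278, -0.945, -0.172); φ = arcsin(p_z) ≈ -9.93°, λ = atan2(p_y, p_x) ≈ -73.63°.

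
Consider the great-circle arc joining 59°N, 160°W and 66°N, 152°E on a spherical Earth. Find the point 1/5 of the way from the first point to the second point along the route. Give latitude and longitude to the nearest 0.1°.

≈ 61.6°N, 167.5°W

The haversine formula gives a central angle δ ≈ 0.394 rad (22.6°) between the endpoints.
Interpolate at f = 1/5 with slerp weights a = sin((1−f)δ)/sin δ ≈ 0.808, b = sin(fδ)/sin δ ≈ 0.205.
p = a·p₁ + b·p₂ ≈ (-0.464, -0.103, 0.880); φ = arcsin(p_z) ≈ 61.59°, λ = atan2(p_y, p_x) ≈ -167.49°.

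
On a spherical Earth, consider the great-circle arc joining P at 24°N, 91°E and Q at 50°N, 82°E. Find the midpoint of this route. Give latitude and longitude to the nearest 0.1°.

≈ 37.1°N, 87.3°E

Convert each endpoint to a unit vector on the sphere (x = cos φ cos λ, y = cos φ sin λ, z = sin φ).
The central angle between the endpoints is δ = arccos(p₁·p₂) ≈ 0.470 rad (26.9°).
Interpolate at f = 1/2 with slerp weights a = sin((1−f)δ)/sin δ ≈ 0.514, b = sin(fδ)/sin δ ≈ 0.514.
p = a·p₁ + b·p₂ ≈ (0.038, 0.797, 0.603); φ = arcsin(p_z) ≈ 37.08°, λ = atan2(p_y, p_x) ≈ 87.28°.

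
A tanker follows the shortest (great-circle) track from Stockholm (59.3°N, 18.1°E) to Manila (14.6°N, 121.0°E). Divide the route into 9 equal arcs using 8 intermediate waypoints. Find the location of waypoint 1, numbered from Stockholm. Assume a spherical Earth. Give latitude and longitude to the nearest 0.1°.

≈ 61.0°N, 36.6°E

Write both endpoints as unit vectors p₁, p₂ with components (cos φ cos λ, cos φ sin λ, sin φ).
The central angle between the endpoints is δ = arccos(p₁·p₂) ≈ 1.464 rad (83.9°).
Interpolate at f = 1/9 with slerp weights a = sin((1−f)δ)/sin δ ≈ 0.969, b = sin(fδ)/sin δ ≈ 0.163.
p = a·p₁ + b·p₂ ≈ (0.389, 0.289, 0.875); φ = arcsin(p_z) ≈ 61.00°, λ = atan2(p_y, p_x) ≈ 36.58°.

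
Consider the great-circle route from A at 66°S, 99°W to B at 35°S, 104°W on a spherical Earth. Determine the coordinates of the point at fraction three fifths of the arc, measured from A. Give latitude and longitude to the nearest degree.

The haversine formula gives a central angle δ ≈ 0.544 rad (31.1°) between the endpoints.
Interpolate at f = 3/5 with slerp weights a = sin((1−f)δ)/sin δ ≈ 0.417, b = sin(fδ)/sin δ ≈ 0.619.
p = a·p₁ + b·p₂ ≈ (-0.149, -0.660, -0.736); φ = arcsin(p_z) ≈ -47.42°, λ = atan2(p_y, p_x) ≈ -102.75°.

≈ 47°S, 103°W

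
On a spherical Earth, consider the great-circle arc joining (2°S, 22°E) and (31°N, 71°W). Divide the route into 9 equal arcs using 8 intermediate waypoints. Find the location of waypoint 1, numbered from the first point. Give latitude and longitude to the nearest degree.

Convert each endpoint to a unit vector on the sphere (x = cos φ cos λ, y = cos φ sin λ, z = sin φ).
The central angle between the endpoints is δ = arccos(p₁·p₂) ≈ 1.634 rad (93.6°).
Interpolate at f = 1/9 with slerp weights a = sin((1−f)δ)/sin δ ≈ 0.995, b = sin(fδ)/sin δ ≈ 0.181.
p = a·p₁ + b·p₂ ≈ (0.972, 0.226, 0.058); φ = arcsin(p_z) ≈ 3.35°, λ = atan2(p_y, p_x) ≈ 13.08°.

≈ (3°N, 13°E)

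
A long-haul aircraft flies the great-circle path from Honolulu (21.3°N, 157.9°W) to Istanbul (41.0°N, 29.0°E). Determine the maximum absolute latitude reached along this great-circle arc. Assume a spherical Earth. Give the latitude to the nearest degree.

≈ 85°N

The great circle lies in the plane with unit normal n̂ = (p₁ × p₂)/|p₁ × p₂|.
Here n̂_z ≈ -0.095; the vertex latitude is φ_max = arccos|n̂_z| ≈ 84.5°.
Check via Clairaut: cos φ_max = |cos φ₁| · sin C = cos(21.3°)·sin(5.9°) ≈ 0.095, again giving ≈ 84.5°.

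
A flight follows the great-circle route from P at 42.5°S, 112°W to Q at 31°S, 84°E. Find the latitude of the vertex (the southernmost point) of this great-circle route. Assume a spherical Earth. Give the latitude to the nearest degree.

The great circle lies in the plane with unit normal n̂ = (p₁ × p₂)/|p₁ × p₂|.
Here n̂_z ≈ -0.180; the vertex latitude is φ_max = arccos|n̂_z| ≈ 79.6°.

≈ 80°S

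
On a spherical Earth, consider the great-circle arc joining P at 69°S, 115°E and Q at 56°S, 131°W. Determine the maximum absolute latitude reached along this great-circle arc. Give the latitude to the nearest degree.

The great circle lies in the plane with unit normal n̂ = (p₁ × p₂)/|p₁ × p₂|.
Here n̂_z ≈ +0.254; the vertex latitude is φ_max = arccos|n̂_z| ≈ 75.3°.
Check via Clairaut: cos φ_max = |cos φ₁| · sin C = cos(69.0°)·sin(134.9°) ≈ 0.254, again giving ≈ 75.3°.

≈ 75°S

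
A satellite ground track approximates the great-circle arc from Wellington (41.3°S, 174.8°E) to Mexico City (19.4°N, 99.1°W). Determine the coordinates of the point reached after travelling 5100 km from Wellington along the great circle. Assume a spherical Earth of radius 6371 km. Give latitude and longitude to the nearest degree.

Convert each endpoint to a unit vector on the sphere (x = cos φ cos λ, y = cos φ sin λ, z = sin φ).
The central angle between the endpoints is δ = arccos(p₁·p₂) ≈ 1.743 rad (99.8°). The total great-circle distance is δ·R ≈ 1.743 × 6371 ≈ 11103 km, so the target fraction is f = 5100/11103 ≈ 0.459.
Interpolate at f ≈ 0.459 with slerp weights a = sin((1−f)δ)/sin δ ≈ 0.821, b = sin(fδ)/sin δ ≈ 0.728.
p = a·p₁ + b·p₂ ≈ (-0.723, -0.623, -0.300); φ = arcsin(p_z) ≈ -17.45°, λ = atan2(p_y, p_x) ≈ -139.26°.

≈ 17°S, 139°W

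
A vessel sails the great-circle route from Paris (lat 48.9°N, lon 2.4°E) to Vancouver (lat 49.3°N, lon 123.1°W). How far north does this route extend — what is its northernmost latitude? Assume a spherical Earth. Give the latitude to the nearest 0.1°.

≈ 68.4°N

The great circle lies in the plane with unit normal n̂ = (p₁ × p₂)/|p₁ × p₂|.
Here n̂_z ≈ -0.369; the vertex latitude is φ_max = arccos|n̂_z| ≈ 68.4°.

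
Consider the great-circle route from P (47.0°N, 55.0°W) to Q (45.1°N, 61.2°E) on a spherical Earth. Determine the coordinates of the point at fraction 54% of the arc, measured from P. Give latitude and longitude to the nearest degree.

≈ (63°N, 11°E)

The haversine formula gives a central angle δ ≈ 1.260 rad (72.2°) between the endpoints.
Interpolate at f = 0.54 with slerp weights a = sin((1−f)δ)/sin δ ≈ 0.575, b = sin(fδ)/sin δ ≈ 0.661.
p = a·p₁ + b·p₂ ≈ (0.450, 0.087, 0.889); φ = arcsin(p_z) ≈ 62.73°, λ = atan2(p_y, p_x) ≈ 10.99°.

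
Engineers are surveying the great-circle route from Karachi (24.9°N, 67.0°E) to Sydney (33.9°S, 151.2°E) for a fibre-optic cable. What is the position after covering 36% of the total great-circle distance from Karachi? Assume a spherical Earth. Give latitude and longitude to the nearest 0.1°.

The haversine formula gives a central angle δ ≈ 1.730 rad (99.1°) between the endpoints.
Interpolate at f = 0.36 with slerp weights a = sin((1−f)δ)/sin δ ≈ 0.906, b = sin(fδ)/sin δ ≈ 0.591.
p = a·p₁ + b·p₂ ≈ (-0.109, 0.993, 0.052); φ = arcsin(p_z) ≈ 2.98°, λ = atan2(p_y, p_x) ≈ 96.25°.

≈ 3.0°N, 96.2°E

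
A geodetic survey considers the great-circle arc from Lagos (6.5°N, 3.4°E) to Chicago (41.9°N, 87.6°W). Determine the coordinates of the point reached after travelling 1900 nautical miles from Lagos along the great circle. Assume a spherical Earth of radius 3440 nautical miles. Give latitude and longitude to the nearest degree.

≈ 26°N, 22°W

The haversine formula gives a central angle δ ≈ 1.508 rad (86.4°) between the endpoints. The total great-circle distance is δ·R ≈ 1.508 × 3440 ≈ 5188 nmi, so the target fraction is f = 1900/5188 ≈ 0.366.
Interpolate at f ≈ 0.366 with slerp weights a = sin((1−f)δ)/sin δ ≈ 0.818, b = sin(fδ)/sin δ ≈ 0.526.
p = a·p₁ + b·p₂ ≈ (0.828, -0.343, 0.444); φ = arcsin(p_z) ≈ 26.34°, λ = atan2(p_y, p_x) ≈ -22.48°.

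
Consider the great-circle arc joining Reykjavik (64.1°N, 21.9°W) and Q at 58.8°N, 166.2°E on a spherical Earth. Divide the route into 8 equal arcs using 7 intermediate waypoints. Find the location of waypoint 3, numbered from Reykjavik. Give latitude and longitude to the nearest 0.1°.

≈ 85.0°N, 43.4°W

Write both endpoints as unit vectors p₁, p₂ with components (cos φ cos λ, cos φ sin λ, sin φ).
The central angle between the endpoints is δ = arccos(p₁·p₂) ≈ 0.994 rad (56.9°).
Interpolate at f = 3/8 with slerp weights a = sin((1−f)δ)/sin δ ≈ 0.694, b = sin(fδ)/sin δ ≈ 0.434.
p = a·p₁ + b·p₂ ≈ (0.063, -0.059, 0.996); φ = arcsin(p_z) ≈ 85.04°, λ = atan2(p_y, p_x) ≈ -43.40°.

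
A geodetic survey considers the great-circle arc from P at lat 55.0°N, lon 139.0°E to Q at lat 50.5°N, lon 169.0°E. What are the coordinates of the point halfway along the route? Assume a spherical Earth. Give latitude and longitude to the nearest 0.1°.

Write both endpoints as unit vectors p₁, p₂ with components (cos φ cos λ, cos φ sin λ, sin φ).
The central angle between the endpoints is δ = arccos(p₁·p₂) ≈ 0.324 rad (18.6°).
Interpolate at f = 1/2 with slerp weights a = sin((1−f)δ)/sin δ ≈ 0.507, b = sin(fδ)/sin δ ≈ 0.507.
p = a·p₁ + b·p₂ ≈ (-0.536, 0.252, 0.806); φ = arcsin(p_z) ≈ 53.70°, λ = atan2(p_y, p_x) ≈ 154.79°.

≈ lat 53.7°N, lon 154.8°E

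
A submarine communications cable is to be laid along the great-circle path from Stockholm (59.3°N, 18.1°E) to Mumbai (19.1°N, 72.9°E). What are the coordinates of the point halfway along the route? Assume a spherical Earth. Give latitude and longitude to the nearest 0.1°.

≈ 42.2°N, 54.3°E

Convert each endpoint to a unit vector on the sphere (x = cos φ cos λ, y = cos φ sin λ, z = sin φ).
The central angle between the endpoints is δ = arccos(p₁·p₂) ≈ 0.977 rad (56.0°).
Interpolate at f = 1/2 with slerp weights a = sin((1−f)δ)/sin δ ≈ 0.566, b = sin(fδ)/sin δ ≈ 0.566.
p = a·p₁ + b·p₂ ≈ (0.432, 0.601, 0.672); φ = arcsin(p_z) ≈ 42.23°, λ = atan2(p_y, p_x) ≈ 54.29°.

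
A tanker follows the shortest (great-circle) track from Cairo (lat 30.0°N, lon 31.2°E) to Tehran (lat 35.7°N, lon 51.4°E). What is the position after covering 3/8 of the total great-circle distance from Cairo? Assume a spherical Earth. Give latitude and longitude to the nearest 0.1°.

Write both endpoints as unit vectors p₁, p₂ with components (cos φ cos λ, cos φ sin λ, sin φ).
The central angle between the endpoints is δ = arccos(p₁·p₂) ≈ 0.312 rad (17.9°).
Interpolate at f = 3/8 with slerp weights a = sin((1−f)δ)/sin δ ≈ 0.631, b = sin(fδ)/sin δ ≈ 0.380.
p = a·p₁ + b·p₂ ≈ (0.660, 0.525, 0.538); φ = arcsin(p_z) ≈ 32.52°, λ = atan2(p_y, p_x) ≈ 38.46°.

≈ lat 32.5°N, lon 38.5°E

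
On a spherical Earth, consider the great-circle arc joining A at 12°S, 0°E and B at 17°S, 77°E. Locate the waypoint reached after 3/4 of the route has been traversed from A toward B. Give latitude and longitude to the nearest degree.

Convert each endpoint to a unit vector on the sphere (x = cos φ cos λ, y = cos φ sin λ, z = sin φ).
The central angle between the endpoints is δ = arccos(p₁·p₂) ≈ 1.296 rad (74.3°).
Interpolate at f = 3/4 with slerp weights a = sin((1−f)δ)/sin δ ≈ 0.331, b = sin(fδ)/sin δ ≈ 0.858.
p = a·p₁ + b·p₂ ≈ (0.508, 0.800, -0.320); φ = arcsin(p_z) ≈ -18.64°, λ = atan2(p_y, p_x) ≈ 57.57°.

≈ 19°S, 58°E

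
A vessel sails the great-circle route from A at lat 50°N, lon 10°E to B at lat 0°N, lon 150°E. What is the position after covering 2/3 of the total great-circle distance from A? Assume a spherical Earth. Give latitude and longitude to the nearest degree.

Convert each endpoint to a unit vector on the sphere (x = cos φ cos λ, y = cos φ sin λ, z = sin φ).
The central angle between the endpoints is δ = arccos(p₁·p₂) ≈ 2.086 rad (119.5°).
Interpolate at f = 2/3 with slerp weights a = sin((1−f)δ)/sin δ ≈ 0.736, b = sin(fδ)/sin δ ≈ 1.130.
p = a·p₁ + b·p₂ ≈ (-0.513, 0.647, 0.564); φ = arcsin(p_z) ≈ 34.32°, λ = atan2(p_y, p_x) ≈ 128.40°.

≈ lat 34°N, lon 128°E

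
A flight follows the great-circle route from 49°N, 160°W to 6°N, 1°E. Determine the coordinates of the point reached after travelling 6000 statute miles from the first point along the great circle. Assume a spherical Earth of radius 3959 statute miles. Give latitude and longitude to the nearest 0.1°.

≈ 40.3°N, 10.2°W

Write both endpoints as unit vectors p₁, p₂ with components (cos φ cos λ, cos φ sin λ, sin φ).
The central angle between the endpoints is δ = arccos(p₁·p₂) ≈ 2.139 rad (122.5°). The total great-circle distance is δ·R ≈ 2.139 × 3959 ≈ 8468 mi, so the target fraction is f = 6000/8468 ≈ 0.709.
Interpolate at f ≈ 0.709 with slerp weights a = sin((1−f)δ)/sin δ ≈ 0.693, b = sin(fδ)/sin δ ≈ 1.185.
p = a·p₁ + b·p₂ ≈ (0.751, -0.135, 0.646); φ = arcsin(p_z) ≈ 40.28°, λ = atan2(p_y, p_x) ≈ -10.18°.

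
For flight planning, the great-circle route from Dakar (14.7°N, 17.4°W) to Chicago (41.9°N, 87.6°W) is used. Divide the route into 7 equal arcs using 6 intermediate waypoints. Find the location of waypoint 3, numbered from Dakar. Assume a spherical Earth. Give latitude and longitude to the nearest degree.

≈ (31°N, 42°W)

Convert each endpoint to a unit vector on the sphere (x = cos φ cos λ, y = cos φ sin λ, z = sin φ).
The central angle between the endpoints is δ = arccos(p₁·p₂) ≈ 1.145 rad (65.6°).
Interpolate at f = 3/7 with slerp weights a = sin((1−f)δ)/sin δ ≈ 0.668, b = sin(fδ)/sin δ ≈ 0.517.
p = a·p₁ + b·p₂ ≈ (0.633, -0.578, 0.515); φ = arcsin(p_z) ≈ 31.00°, λ = atan2(p_y, p_x) ≈ -42.41°.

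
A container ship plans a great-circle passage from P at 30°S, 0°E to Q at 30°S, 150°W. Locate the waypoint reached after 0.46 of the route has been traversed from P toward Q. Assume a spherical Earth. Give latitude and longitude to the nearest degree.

Convert each endpoint to a unit vector on the sphere (x = cos φ cos λ, y = cos φ sin λ, z = sin φ).
The central angle between the endpoints is δ = arccos(p₁·p₂) ≈ 1.982 rad (113.5°).
Interpolate at f = 0.46 with slerp weights a = sin((1−f)δ)/sin δ ≈ 0.957, b = sin(fδ)/sin δ ≈ 0.862.
p = a·p₁ + b·p₂ ≈ (0.182, -0.373, -0.910); φ = arcsin(p_z) ≈ -65.46°, λ = atan2(p_y, p_x) ≈ -64.01°.

≈ 65°S, 64°W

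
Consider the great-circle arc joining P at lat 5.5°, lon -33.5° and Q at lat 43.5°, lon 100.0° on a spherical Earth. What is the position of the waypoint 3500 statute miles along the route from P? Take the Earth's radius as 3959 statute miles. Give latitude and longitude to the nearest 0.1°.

≈ lat 43.3°, lon 4.8°

Convert each endpoint to a unit vector on the sphere (x = cos φ cos λ, y = cos φ sin λ, z = sin φ).
The central angle between the endpoints is δ = arccos(p₁·p₂) ≈ 2.016 rad (115.5°). The total great-circle distance is δ·R ≈ 2.016 × 3959 ≈ 7983 mi, so the target fraction is f = 3500/7983 ≈ 0.438.
Interpolate at f ≈ 0.438 with slerp weights a = sin((1−f)δ)/sin δ ≈ 1.003, b = sin(fδ)/sin δ ≈ 0.857.
p = a·p₁ + b·p₂ ≈ (0.725, 0.061, 0.686); φ = arcsin(p_z) ≈ 43.32°, λ = atan2(p_y, p_x) ≈ 4.81°.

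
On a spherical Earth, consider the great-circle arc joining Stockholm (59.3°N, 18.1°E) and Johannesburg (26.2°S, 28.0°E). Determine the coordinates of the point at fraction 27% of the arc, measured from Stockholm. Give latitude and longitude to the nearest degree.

≈ (36°N, 22°E)

Convert each endpoint to a unit vector on the sphere (x = cos φ cos λ, y = cos φ sin λ, z = sin φ).
The central angle between the endpoints is δ = arccos(p₁·p₂) ≈ 1.499 rad (85.9°).
Interpolate at f = 0.27 with slerp weights a = sin((1−f)δ)/sin δ ≈ 0.891, b = sin(fδ)/sin δ ≈ 0.395.
p = a·p₁ + b·p₂ ≈ (0.745, 0.308, 0.592); φ = arcsin(p_z) ≈ 36.28°, λ = atan2(p_y, p_x) ≈ 22.43°.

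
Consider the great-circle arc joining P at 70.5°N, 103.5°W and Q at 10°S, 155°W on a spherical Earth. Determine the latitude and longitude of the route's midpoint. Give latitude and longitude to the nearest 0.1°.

≈ 32.2°N, 142.6°W

From cos δ = sin φ₁ sin φ₂ + cos φ₁ cos φ₂ cos Δλ, the central angle is δ ≈ 1.530 rad (87.7°).
Interpolate at f = 1/2 with slerp weights a = sin((1−f)δ)/sin δ ≈ 0.693, b = sin(fδ)/sin δ ≈ 0.693.
p = a·p₁ + b·p₂ ≈ (-0.673, -0.513, 0.533); φ = arcsin(p_z) ≈ 32.21°, λ = atan2(p_y, p_x) ≈ -142.64°.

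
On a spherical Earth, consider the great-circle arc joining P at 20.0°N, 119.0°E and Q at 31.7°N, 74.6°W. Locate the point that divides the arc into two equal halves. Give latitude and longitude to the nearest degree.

≈ 75°N, 180°E

From cos δ = sin φ₁ sin φ₂ + cos φ₁ cos φ₂ cos Δλ, the central angle is δ ≈ 2.211 rad (126.7°).
Interpolate at f = 1/2 with slerp weights a = sin((1−f)δ)/sin δ ≈ 1.114, b = sin(fδ)/sin δ ≈ 1.114.
p = a·p₁ + b·p₂ ≈ (-0.256, 0.002, 0.967); φ = arcsin(p_z) ≈ 75.17°, λ = atan2(p_y, p_x) ≈ 179.60°.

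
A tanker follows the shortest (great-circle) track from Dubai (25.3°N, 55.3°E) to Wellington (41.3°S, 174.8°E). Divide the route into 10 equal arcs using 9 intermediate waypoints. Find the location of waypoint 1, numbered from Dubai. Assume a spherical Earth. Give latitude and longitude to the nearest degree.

≈ 18°N, 66°E

Write both endpoints as unit vectors p₁, p₂ with components (cos φ cos λ, cos φ sin λ, sin φ).
The central angle between the endpoints is δ = arccos(p₁·p₂) ≈ 2.235 rad (128.1°).
Interpolate at f = 1/10 with slerp weights a = sin((1−f)δ)/sin δ ≈ 1.149, b = sin(fδ)/sin δ ≈ 0.282.
p = a·p₁ + b·p₂ ≈ (0.381, 0.873, 0.305); φ = arcsin(p_z) ≈ 17.76°, λ = atan2(p_y, p_x) ≈ 66.45°.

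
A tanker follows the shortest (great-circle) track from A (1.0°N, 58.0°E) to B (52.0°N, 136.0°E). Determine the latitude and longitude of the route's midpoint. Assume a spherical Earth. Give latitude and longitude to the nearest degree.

Convert each endpoint to a unit vector on the sphere (x = cos φ cos λ, y = cos φ sin λ, z = sin φ).
The central angle between the endpoints is δ = arccos(p₁·p₂) ≈ 1.429 rad (81.9°).
Interpolate at f = 1/2 with slerp weights a = sin((1−f)δ)/sin δ ≈ 0.662, b = sin(fδ)/sin δ ≈ 0.662.
p = a·p₁ + b·p₂ ≈ (0.058, 0.844, 0.533); φ = arcsin(p_z) ≈ 32.21°, λ = atan2(p_y, p_x) ≈ 86.10°.

≈ (32°N, 86°E)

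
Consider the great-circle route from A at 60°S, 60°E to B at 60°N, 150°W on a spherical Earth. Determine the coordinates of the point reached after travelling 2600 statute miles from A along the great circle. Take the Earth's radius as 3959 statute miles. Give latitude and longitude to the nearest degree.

Write both endpoints as unit vectors p₁, p₂ with components (cos φ cos λ, cos φ sin λ, sin φ).
The central angle between the endpoints is δ = arccos(p₁·p₂) ≈ 2.882 rad (165.1°). The total great-circle distance is δ·R ≈ 2.882 × 3959 ≈ 11410 mi, so the target fraction is f = 2600/11410 ≈ 0.228.
Interpolate at f ≈ 0.228 with slerp weights a = sin((1−f)δ)/sin δ ≈ 3.091, b = sin(fδ)/sin δ ≈ 2.379.
p = a·p₁ + b·p₂ ≈ (-0.257, 0.744, -0.617); φ = arcsin(p_z) ≈ -38.09°, λ = atan2(p_y, p_x) ≈ 109.08°.

≈ 38°S, 109°E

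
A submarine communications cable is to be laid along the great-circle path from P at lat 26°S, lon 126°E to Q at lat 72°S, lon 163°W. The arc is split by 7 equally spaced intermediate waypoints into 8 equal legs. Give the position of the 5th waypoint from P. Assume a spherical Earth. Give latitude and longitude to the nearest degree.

≈ lat 59°S, lon 150°E

Write both endpoints as unit vectors p₁, p₂ with components (cos φ cos λ, cos φ sin λ, sin φ).
The central angle between the endpoints is δ = arccos(p₁·p₂) ≈ 1.039 rad (59.5°).
Interpolate at f = 5/8 with slerp weights a = sin((1−f)δ)/sin δ ≈ 0.441, b = sin(fδ)/sin δ ≈ 0.702.
p = a·p₁ + b·p₂ ≈ (-0.440, 0.257, -0.860); φ = arcsin(p_z) ≈ -59.36°, λ = atan2(p_y, p_x) ≈ 149.71°.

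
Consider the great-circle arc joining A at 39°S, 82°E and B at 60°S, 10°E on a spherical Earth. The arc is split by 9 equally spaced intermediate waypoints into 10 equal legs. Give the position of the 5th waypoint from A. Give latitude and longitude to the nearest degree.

From cos δ = sin φ₁ sin φ₂ + cos φ₁ cos φ₂ cos Δλ, the central angle is δ ≈ 0.843 rad (48.3°).
Interpolate at f = 5/10 with slerp weights a = sin((1−f)δ)/sin δ ≈ 0.548, b = sin(fδ)/sin δ ≈ 0.548.
p = a·p₁ + b·p₂ ≈ (0.329, 0.469, -0.819); φ = arcsin(p_z) ≈ -55.03°, λ = atan2(p_y, p_x) ≈ 54.96°.

≈ 55°S, 55°E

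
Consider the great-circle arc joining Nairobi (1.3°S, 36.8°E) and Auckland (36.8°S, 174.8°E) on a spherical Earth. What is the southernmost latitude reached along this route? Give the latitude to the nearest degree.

≈ 49°S

The great circle lies in the plane with unit normal n̂ = (p₁ × p₂)/|p₁ × p₂|.
Here n̂_z ≈ +0.658; the vertex latitude is φ_max = arccos|n̂_z| ≈ 48.8°.
Check via Clairaut: cos φ_max = |cos φ₁| · sin C = cos(1.3°)·sin(138.8°) ≈ 0.658, again giving ≈ 48.8°.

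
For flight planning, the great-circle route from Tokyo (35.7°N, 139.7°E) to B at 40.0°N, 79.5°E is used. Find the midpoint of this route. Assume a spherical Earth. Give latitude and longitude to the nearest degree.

Convert each endpoint to a unit vector on the sphere (x = cos φ cos λ, y = cos φ sin λ, z = sin φ).
The central angle between the endpoints is δ = arccos(p₁·p₂) ≈ 0.817 rad (46.8°).
Interpolate at f = 1/2 with slerp weights a = sin((1−f)δ)/sin δ ≈ 0.545, b = sin(fδ)/sin δ ≈ 0.545.
p = a·p₁ + b·p₂ ≈ (-0.261, 0.697, 0.668); φ = arcsin(p_z) ≈ 41.93°, λ = atan2(p_y, p_x) ≈ 110.57°.

≈ 42°N, 111°E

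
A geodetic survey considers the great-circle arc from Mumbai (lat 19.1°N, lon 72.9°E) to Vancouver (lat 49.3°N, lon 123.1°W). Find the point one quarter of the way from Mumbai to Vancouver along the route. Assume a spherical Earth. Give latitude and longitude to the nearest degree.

≈ lat 46°N, lon 80°E

Convert each endpoint to a unit vector on the sphere (x = cos φ cos λ, y = cos φ sin λ, z = sin φ).
The central angle between the endpoints is δ = arccos(p₁·p₂) ≈ 1.922 rad (110.1°).
Interpolate at f = 1/4 with slerp weights a = sin((1−f)δ)/sin δ ≈ 1.056, b = sin(fδ)/sin δ ≈ 0.492.
p = a·p₁ + b·p₂ ≈ (0.118, 0.685, 0.719); φ = arcsin(p_z) ≈ 45.96°, λ = atan2(p_y, p_x) ≈ 80.21°.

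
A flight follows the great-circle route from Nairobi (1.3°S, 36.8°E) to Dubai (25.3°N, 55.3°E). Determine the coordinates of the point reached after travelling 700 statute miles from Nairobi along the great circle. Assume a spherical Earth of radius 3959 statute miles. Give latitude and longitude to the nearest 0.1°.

≈ 7.2°N, 42.3°E

Write both endpoints as unit vectors p₁, p₂ with components (cos φ cos λ, cos φ sin λ, sin φ).
The central angle between the endpoints is δ = arccos(p₁·p₂) ≈ 0.560 rad (32.1°). The total great-circle distance is δ·R ≈ 0.560 × 3959 ≈ 2216 mi, so the target fraction is f = 700/2216 ≈ 0.316.
Interpolate at f ≈ 0.316 with slerp weights a = sin((1−f)δ)/sin δ ≈ 0.704, b = sin(fδ)/sin δ ≈ 0.331.
p = a·p₁ + b·p₂ ≈ (0.734, 0.668, 0.126); φ = arcsin(p_z) ≈ 7.22°, λ = atan2(p_y, p_x) ≈ 42.30°.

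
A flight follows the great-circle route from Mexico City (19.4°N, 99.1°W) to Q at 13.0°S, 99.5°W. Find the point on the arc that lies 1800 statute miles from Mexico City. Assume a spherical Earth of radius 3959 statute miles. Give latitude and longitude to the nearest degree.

≈ 7°S, 99°W

Convert each endpoint to a unit vector on the sphere (x = cos φ cos λ, y = cos φ sin λ, z = sin φ).
The central angle between the endpoints is δ = arccos(p₁·p₂) ≈ 0.566 rad (32.4°). The total great-circle distance is δ·R ≈ 0.566 × 3959 ≈ 2239 mi, so the target fraction is f = 1800/2239 ≈ 0.804.
Interpolate at f ≈ 0.804 with slerp weights a = sin((1−f)δ)/sin δ ≈ 0.206, b = sin(fδ)/sin δ ≈ 0.820.
p = a·p₁ + b·p₂ ≈ (-0.163, -0.980, -0.116); φ = arcsin(p_z) ≈ -6.65°, λ = atan2(p_y, p_x) ≈ -99.42°.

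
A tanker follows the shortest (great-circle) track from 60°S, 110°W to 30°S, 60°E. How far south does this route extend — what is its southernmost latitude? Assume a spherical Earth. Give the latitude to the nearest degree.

≈ 86°S

The great circle lies in the plane with unit normal n̂ = (p₁ × p₂)/|p₁ × p₂|.
Here n̂_z ≈ +0.075; the vertex latitude is φ_max = arccos|n̂_z| ≈ 85.7°.
Check via Clairaut: cos φ_max = |cos φ₁| · sin C = cos(60.0°)·sin(171.4°) ≈ 0.075, again giving ≈ 85.7°.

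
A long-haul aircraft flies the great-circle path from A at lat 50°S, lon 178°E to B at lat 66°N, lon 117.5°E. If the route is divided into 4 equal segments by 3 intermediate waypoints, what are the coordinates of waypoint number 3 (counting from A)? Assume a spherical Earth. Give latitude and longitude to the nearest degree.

≈ lat 39°N, lon 144°E

Write both endpoints as unit vectors p₁, p₂ with components (cos φ cos λ, cos φ sin λ, sin φ).
The central angle between the endpoints is δ = arccos(p₁·p₂) ≈ 2.179 rad (124.8°).
Interpolate at f = 3/4 with slerp weights a = sin((1−f)δ)/sin δ ≈ 0.631, b = sin(fδ)/sin δ ≈ 1.216.
p = a·p₁ + b·p₂ ≈ (-0.634, 0.453, 0.627); φ = arcsin(p_z) ≈ 38.84°, λ = atan2(p_y, p_x) ≈ 144.46°.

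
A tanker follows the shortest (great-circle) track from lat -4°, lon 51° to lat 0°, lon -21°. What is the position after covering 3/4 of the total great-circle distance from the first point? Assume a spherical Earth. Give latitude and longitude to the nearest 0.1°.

From cos δ = sin φ₁ sin φ₂ + cos φ₁ cos φ₂ cos Δλ, the central angle is δ ≈ 1.257 rad (72.0°).
Interpolate at f = 3/4 with slerp weights a = sin((1−f)δ)/sin δ ≈ 0.325, b = sin(fδ)/sin δ ≈ 0.851.
p = a·p₁ + b·p₂ ≈ (0.998, -0.053, -0.023); φ = arcsin(p_z) ≈ -1.30°, λ = atan2(p_y, p_x) ≈ -3.03°.

≈ lat -1.3°, lon -3.0°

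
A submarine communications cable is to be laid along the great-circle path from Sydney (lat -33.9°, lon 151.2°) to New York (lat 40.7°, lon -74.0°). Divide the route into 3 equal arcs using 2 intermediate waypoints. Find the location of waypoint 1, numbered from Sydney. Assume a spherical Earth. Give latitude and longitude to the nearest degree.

≈ lat -7°, lon -166°

The haversine formula gives a central angle δ ≈ 2.510 rad (143.8°) between the endpoints.
Interpolate at f = 1/3 with slerp weights a = sin((1−f)δ)/sin δ ≈ 1.685, b = sin(fδ)/sin δ ≈ 1.257.
p = a·p₁ + b·p₂ ≈ (-0.963, -0.243, -0.120); φ = arcsin(p_z) ≈ -6.88°, λ = atan2(p_y, p_x) ≈ -165.85°.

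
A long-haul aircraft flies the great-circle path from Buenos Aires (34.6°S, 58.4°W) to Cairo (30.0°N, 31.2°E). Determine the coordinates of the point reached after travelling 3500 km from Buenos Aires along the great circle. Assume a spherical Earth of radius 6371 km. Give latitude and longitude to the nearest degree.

The haversine formula gives a central angle δ ≈ 1.853 rad (106.2°) between the endpoints. The total great-circle distance is δ·R ≈ 1.853 × 6371 ≈ 11809 km, so the target fraction is f = 3500/11809 ≈ 0.296.
Interpolate at f ≈ 0.296 with slerp weights a = sin((1−f)δ)/sin δ ≈ 1.005, b = sin(fδ)/sin δ ≈ 0.544.
p = a·p₁ + b·p₂ ≈ (0.836, -0.460, -0.299); φ = arcsin(p_z) ≈ -17.37°, λ = atan2(p_y, p_x) ≈ -28.84°.

≈ (17°S, 29°W)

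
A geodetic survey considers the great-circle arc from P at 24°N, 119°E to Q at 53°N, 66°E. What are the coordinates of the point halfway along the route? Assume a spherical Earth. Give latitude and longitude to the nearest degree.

From cos δ = sin φ₁ sin φ₂ + cos φ₁ cos φ₂ cos Δλ, the central angle is δ ≈ 0.856 rad (49.0°).
Interpolate at f = 1/2 with slerp weights a = sin((1−f)δ)/sin δ ≈ 0.550, b = sin(fδ)/sin δ ≈ 0.550.
p = a·p₁ + b·p₂ ≈ (-0.109, 0.741, 0.662); φ = arcsin(p_z) ≈ 41.48°, λ = atan2(p_y, p_x) ≈ 98.36°.

≈ 41°N, 98°E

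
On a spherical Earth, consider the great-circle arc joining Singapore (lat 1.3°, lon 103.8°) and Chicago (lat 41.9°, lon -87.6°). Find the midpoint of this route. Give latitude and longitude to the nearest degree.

≈ lat 66°, lon 132°

Write both endpoints as unit vectors p₁, p₂ with components (cos φ cos λ, cos φ sin λ, sin φ).
The central angle between the endpoints is δ = arccos(p₁·p₂) ≈ 2.366 rad (135.6°).
Interpolate at f = 1/2 with slerp weights a = sin((1−f)δ)/sin δ ≈ 1.323, b = sin(fδ)/sin δ ≈ 1.323.
p = a·p₁ + b·p₂ ≈ (-0.274, 0.301, 0.913); φ = arcsin(p_z) ≈ 65.99°, λ = atan2(p_y, p_x) ≈ 132.37°.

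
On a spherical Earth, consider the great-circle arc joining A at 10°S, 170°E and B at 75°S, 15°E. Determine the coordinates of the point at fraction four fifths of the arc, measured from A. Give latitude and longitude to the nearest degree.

≈ 82°S, 120°E

Write both endpoints as unit vectors p₁, p₂ with components (cos φ cos λ, cos φ sin λ, sin φ).
The central angle between the endpoints is δ = arccos(p₁·p₂) ≈ 1.634 rad (93.6°).
Interpolate at f = 4/5 with slerp weights a = sin((1−f)δ)/sin δ ≈ 0.322, b = sin(fδ)/sin δ ≈ 0.967.
p = a·p₁ + b·p₂ ≈ (-0.070, 0.120, -0.990); φ = arcsin(p_z) ≈ -82.02°, λ = atan2(p_y, p_x) ≈ 120.34°.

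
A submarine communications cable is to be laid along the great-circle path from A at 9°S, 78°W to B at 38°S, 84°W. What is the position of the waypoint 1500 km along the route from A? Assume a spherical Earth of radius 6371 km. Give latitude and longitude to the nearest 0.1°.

≈ 22.3°S, 80.4°W

The haversine formula gives a central angle δ ≈ 0.515 rad (29.5°) between the endpoints. The total great-circle distance is δ·R ≈ 0.515 × 6371 ≈ 3280 km, so the target fraction is f = 1500/3280 ≈ 0.457.
Interpolate at f ≈ 0.457 with slerp weights a = sin((1−f)δ)/sin δ ≈ 0.560, b = sin(fδ)/sin δ ≈ 0.474.
p = a·p₁ + b·p₂ ≈ (0.154, -0.912, -0.379); φ = arcsin(p_z) ≈ -22.29°, λ = atan2(p_y, p_x) ≈ -80.42°.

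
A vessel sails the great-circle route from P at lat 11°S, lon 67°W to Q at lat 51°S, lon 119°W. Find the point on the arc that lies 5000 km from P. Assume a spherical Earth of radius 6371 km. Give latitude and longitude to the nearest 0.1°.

≈ lat 44.3°S, lon 102.2°W

Write both endpoints as unit vectors p₁, p₂ with components (cos φ cos λ, cos φ sin λ, sin φ).
The central angle between the endpoints is δ = arccos(p₁·p₂) ≈ 1.014 rad (58.1°). The total great-circle distance is δ·R ≈ 1.014 × 6371 ≈ 6459 km, so the target fraction is f = 5000/6459 ≈ 0.774.
Interpolate at f ≈ 0.774 with slerp weights a = sin((1−f)δ)/sin δ ≈ 0.267, b = sin(fδ)/sin δ ≈ 0.833.
p = a·p₁ + b·p₂ ≈ (-0.151, -0.700, -0.698); φ = arcsin(p_z) ≈ -44.27°, λ = atan2(p_y, p_x) ≈ -102.21°.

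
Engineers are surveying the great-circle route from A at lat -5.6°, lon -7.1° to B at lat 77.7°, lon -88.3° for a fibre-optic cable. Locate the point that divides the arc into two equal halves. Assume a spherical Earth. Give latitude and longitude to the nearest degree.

Write both endpoints as unit vectors p₁, p₂ with components (cos φ cos λ, cos φ sin λ, sin φ).
The central angle between the endpoints is δ = arccos(p₁·p₂) ≈ 1.634 rad (93.6°).
Interpolate at f = 1/2 with slerp weights a = sin((1−f)δ)/sin δ ≈ 0.730, b = sin(fδ)/sin δ ≈ 0.730.
p = a·p₁ + b·p₂ ≈ (0.726, -0.245, 0.642); φ = arcsin(p_z) ≈ 39.97°, λ = atan2(p_y, p_x) ≈ -18.68°.

≈ lat 40°, lon -19°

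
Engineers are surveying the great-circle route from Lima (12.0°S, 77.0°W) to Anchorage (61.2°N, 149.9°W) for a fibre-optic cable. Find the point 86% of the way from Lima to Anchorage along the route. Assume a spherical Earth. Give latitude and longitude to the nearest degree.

≈ (55°N, 129°W)

Convert each endpoint to a unit vector on the sphere (x = cos φ cos λ, y = cos φ sin λ, z = sin φ).
The central angle between the endpoints is δ = arccos(p₁·p₂) ≈ 1.614 rad (92.5°).
Interpolate at f = 0.86 with slerp weights a = sin((1−f)δ)/sin δ ≈ 0.224, b = sin(fδ)/sin δ ≈ 0.984.
p = a·p₁ + b·p₂ ≈ (-0.361, -0.452, 0.816); φ = arcsin(p_z) ≈ 54.68°, λ = atan2(p_y, p_x) ≈ -128.63°.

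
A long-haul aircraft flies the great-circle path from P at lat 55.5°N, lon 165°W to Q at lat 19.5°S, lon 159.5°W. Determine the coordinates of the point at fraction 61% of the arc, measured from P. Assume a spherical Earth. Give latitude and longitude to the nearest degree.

≈ lat 10°N, lon 161°W

Write both endpoints as unit vectors p₁, p₂ with components (cos φ cos λ, cos φ sin λ, sin φ).
The central angle between the endpoints is δ = arccos(p₁·p₂) ≈ 1.312 rad (75.1°).
Interpolate at f = 0.61 with slerp weights a = sin((1−f)δ)/sin δ ≈ 0.506, b = sin(fδ)/sin δ ≈ 0.742.
p = a·p₁ + b·p₂ ≈ (-0.932, -0.319, 0.170); φ = arcsin(p_z) ≈ 9.76°, λ = atan2(p_y, p_x) ≈ -161.10°.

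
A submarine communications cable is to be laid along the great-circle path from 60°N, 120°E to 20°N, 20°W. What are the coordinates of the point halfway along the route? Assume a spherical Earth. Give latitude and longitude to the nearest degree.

≈ 62°N, 10°E

From cos δ = sin φ₁ sin φ₂ + cos φ₁ cos φ₂ cos Δλ, the central angle is δ ≈ 1.635 rad (93.7°).
Interpolate at f = 1/2 with slerp weights a = sin((1−f)δ)/sin δ ≈ 0.731, b = sin(fδ)/sin δ ≈ 0.731.
p = a·p₁ + b·p₂ ≈ (0.463, 0.082, 0.883); φ = arcsin(p_z) ≈ 61.98°, λ = atan2(p_y, p_x) ≈ 10.00°.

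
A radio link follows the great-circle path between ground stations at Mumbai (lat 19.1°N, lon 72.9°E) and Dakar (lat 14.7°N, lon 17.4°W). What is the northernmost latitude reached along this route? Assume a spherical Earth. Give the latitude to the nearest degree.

The great circle lies in the plane with unit normal n̂ = (p₁ × p₂)/|p₁ × p₂|.
Here n̂_z ≈ -0.917; the vertex latitude is φ_max = arccos|n̂_z| ≈ 23.5°.
Check via Clairaut: cos φ_max = |cos φ₁| · sin C = cos(19.1°)·sin(76.0°) ≈ 0.917, again giving ≈ 23.5°.

≈ 24°N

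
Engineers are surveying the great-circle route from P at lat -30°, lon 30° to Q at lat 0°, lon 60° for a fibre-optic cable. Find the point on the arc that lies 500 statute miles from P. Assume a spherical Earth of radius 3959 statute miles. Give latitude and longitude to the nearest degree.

≈ lat -25°, lon 36°

Convert each endpoint to a unit vector on the sphere (x = cos φ cos λ, y = cos φ sin λ, z = sin φ).
The central angle between the endpoints is δ = arccos(p₁·p₂) ≈ 0.723 rad (41.4°). The total great-circle distance is δ·R ≈ 0.723 × 3959 ≈ 2861 mi, so the target fraction is f = 500/2861 ≈ 0.175.
Interpolate at f ≈ 0.175 with slerp weights a = sin((1−f)δ)/sin δ ≈ 0.849, b = sin(fδ)/sin δ ≈ 0.190.
p = a·p₁ + b·p₂ ≈ (0.732, 0.533, -0.425); φ = arcsin(p_z) ≈ -25.13°, λ = atan2(p_y, p_x) ≈ 36.04°.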